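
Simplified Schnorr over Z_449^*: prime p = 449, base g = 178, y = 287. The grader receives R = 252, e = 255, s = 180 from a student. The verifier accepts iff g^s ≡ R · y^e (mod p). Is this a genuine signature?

genuine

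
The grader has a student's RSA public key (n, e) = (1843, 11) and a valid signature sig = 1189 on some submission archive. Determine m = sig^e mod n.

482

sig^2 ≡ 1189^2 = 1413721 ≡ 140
sig^4 ≡ 140^2 = 19600 ≡ 1170
sig^8 ≡ 1170^2 = 1368900 ≡ 1394
11 = 8 + 2 + 1, so sig^11 ≡ 1394·140·1189 ≡ 482 (mod 1843)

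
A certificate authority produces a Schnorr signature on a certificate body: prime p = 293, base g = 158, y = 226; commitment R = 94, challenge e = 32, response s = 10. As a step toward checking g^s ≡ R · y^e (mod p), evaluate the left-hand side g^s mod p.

158^2 = 24964 ≡ 59
158^4 ≡ 59^2 = 3481 ≡ 258
158^8 ≡ 258^2 = 66564 ≡ 53
10 = 8 + 2, so 158^10 ≡ 53·59 ≡ 197 (mod 293)

197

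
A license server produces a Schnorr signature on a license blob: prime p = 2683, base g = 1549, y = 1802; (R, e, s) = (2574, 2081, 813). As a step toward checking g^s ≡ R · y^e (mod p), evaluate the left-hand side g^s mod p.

1713

1549^2 = 2399401 ≡ 799
1549^4 ≡ 799^2 = 638401 ≡ 2530
1549^8 ≡ 2530^2 = 6400900 ≡ 1945
1549^16 ≡ 1945^2 = 3783025 ≡ 2678
1549^32 ≡ 2678^2 = 7171684 ≡ 25
1549^64 ≡ 25^2 = 625
1549^128 ≡ 625^2 = 390625 ≡ 1590
1549^256 ≡ 1590^2 = 2528100 ≡ 714
1549^512 ≡ 714^2 = 509796 ≡ 26
813 = 512 + 256 + 32 + 8 + 4 + 1, so 1549^813 ≡ 26·714·25·1945·2530·1549 ≡ 1713 (mod 2683)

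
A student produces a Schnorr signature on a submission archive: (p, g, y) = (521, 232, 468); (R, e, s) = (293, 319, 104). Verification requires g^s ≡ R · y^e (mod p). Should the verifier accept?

g^s mod p:
232^2 = 53824 ≡ 161
232^4 ≡ 161^2 = 25921 ≡ 392
232^8 ≡ 392^2 = 153664 ≡ 490
232^16 ≡ 490^2 = 240100 ≡ 440
232^32 ≡ 440^2 = 193600 ≡ 309
232^64 ≡ 309^2 = 95481 ≡ 138
104 = 64 + 32 + 8, so 232^104 ≡ 138·309·490 ≡ 396 (mod 521)
R · y^e mod p:
468^2 = 219024 ≡ 204
468^4 ≡ 204^2 = 41616 ≡ 457
468^8 ≡ 457^2 = 208849 ≡ 449
468^16 ≡ 449^2 = 201601 ≡ 495
468^32 ≡ 495^2 = 245025 ≡ 155
468^64 ≡ 155^2 = 24025 ≡ 59
468^128 ≡ 59^2 = 3481 ≡ 355
468^256 ≡ 355^2 = 126025 ≡ 464
319 = 256 + 32 + 16 + 8 + 4 + 2 + 1, so 468^319 ≡ 464·155·495·449·457·204·468 ≡ 437 (mod 521)
293·437 = 128041 ≡ 396 (mod 521)
396 ≡ 396 (mod 521); signature holds.

accept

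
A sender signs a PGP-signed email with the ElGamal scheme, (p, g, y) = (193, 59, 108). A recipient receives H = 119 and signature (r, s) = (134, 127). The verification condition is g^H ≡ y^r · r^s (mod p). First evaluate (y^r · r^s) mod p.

157

108^2 = 11664 ≡ 84
108^4 ≡ 84^2 = 7056 ≡ 108
108^8 ≡ 108^2 = 11664 ≡ 84
108^16 ≡ 84^2 = 7056 ≡ 108
108^32 ≡ 108^2 = 11664 ≡ 84
108^64 ≡ 84^2 = 7056 ≡ 108
108^128 ≡ 108^2 = 11664 ≡ 84
134 = 128 + 4 + 2, so 108^134 ≡ 84·108·84 ≡ 84 (mod 193)
134^2 = 17956 ≡ 7
134^4 ≡ 7^2 = 49
134^8 ≡ 49^2 = 2401 ≡ 85
134^16 ≡ 85^2 = 7225 ≡ 84
134^32 ≡ 84^2 = 7056 ≡ 108
134^64 ≡ 108^2 = 11664 ≡ 84
127 = 64 + 32 + 16 + 8 + 4 + 2 + 1, so 134^127 ≡ 84·108·84·85·49·7·134 ≡ 165 (mod 193)
y^r · r^s ≡ 84·165 = 13860 ≡ 157 (mod 193)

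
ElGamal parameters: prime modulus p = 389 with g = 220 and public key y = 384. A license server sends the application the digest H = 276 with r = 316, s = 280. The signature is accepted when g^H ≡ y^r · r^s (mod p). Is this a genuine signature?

genuine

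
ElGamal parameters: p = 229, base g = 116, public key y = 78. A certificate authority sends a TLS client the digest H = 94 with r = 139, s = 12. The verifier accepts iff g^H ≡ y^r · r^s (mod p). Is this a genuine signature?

genuine

Left side g^H mod p:
116^2 = 13456 ≡ 174
116^4 ≡ 174^2 = 30276 ≡ 48
116^8 ≡ 48^2 = 2304 ≡ 14
116^16 ≡ 14^2 = 196
116^32 ≡ 196^2 = 38416 ≡ 173
116^64 ≡ 173^2 = 29929 ≡ 159
94 = 64 + 16 + 8 + 4 + 2, so 116^94 ≡ 159·196·14·48·174 ≡ 12 (mod 229)
Right side y^r · r^s mod p:
78^2 = 6084 ≡ 130
78^4 ≡ 130^2 = 16900 ≡ 183
78^8 ≡ 183^2 = 33489 ≡ 55
78^16 ≡ 55^2 = 3025 ≡ 48
78^32 ≡ 48^2 = 2304 ≡ 14
78^64 ≡ 14^2 = 196
78^128 ≡ 196^2 = 38416 ≡ 173
139 = 128 + 8 + 2 + 1, so 78^139 ≡ 173·55·130·78 ≡ 49 (mod 229)
139^2 = 19321 ≡ 85
139^4 ≡ 85^2 = 7225 ≡ 126
139^8 ≡ 126^2 = 15876 ≡ 75
12 = 8 + 4, so 139^12 ≡ 75·126 ≡ 61 (mod 229)
49·61 = 2989 ≡ 12 (mod 229)
12 ≡ 12 (mod 229), so the signature is genuine.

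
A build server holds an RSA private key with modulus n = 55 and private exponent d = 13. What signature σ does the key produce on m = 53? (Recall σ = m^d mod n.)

3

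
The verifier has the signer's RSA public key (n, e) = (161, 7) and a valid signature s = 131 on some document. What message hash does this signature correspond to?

110

Squares mod 161: s^1≡131, s^2≡95, s^4≡9
7 = 4 + 2 + 1, so s^7 ≡ 9·95·131 ≡ 110 (mod 161)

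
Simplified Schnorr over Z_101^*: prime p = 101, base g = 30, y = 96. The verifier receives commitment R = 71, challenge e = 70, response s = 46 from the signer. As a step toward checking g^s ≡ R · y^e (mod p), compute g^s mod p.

30^46 mod 101 = 5

5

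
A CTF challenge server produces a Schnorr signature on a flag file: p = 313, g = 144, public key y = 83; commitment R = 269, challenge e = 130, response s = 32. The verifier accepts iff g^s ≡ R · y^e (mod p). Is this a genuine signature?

forged

g^s mod p:
144^2 = 20736 ≡ 78
144^4 ≡ 78^2 = 6084 ≡ 137
144^8 ≡ 137^2 = 18769 ≡ 302
144^16 ≡ 302^2 = 91204 ≡ 121
144^32 ≡ 121^2 = 14641 ≡ 243
R · y^e mod p:
83^2 = 6889 ≡ 3
83^4 ≡ 3^2 = 9
83^8 ≡ 9^2 = 81
83^16 ≡ 81^2 = 6561 ≡ 301
83^32 ≡ 301^2 = 90601 ≡ 144
83^64 ≡ 144^2 = 20736 ≡ 78
83^128 ≡ 78^2 = 6084 ≡ 137
130 = 128 + 2, so 83^130 ≡ 137·3 ≡ 98 (mod 313)
269·98 = 26362 ≡ 70 (mod 313)
243 ≠ 70; the check fails.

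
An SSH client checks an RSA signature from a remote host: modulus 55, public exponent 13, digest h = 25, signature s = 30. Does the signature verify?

s^2 ≡ 30^2 = 900 ≡ 20
s^4 ≡ 20^2 = 400 ≡ 15
s^8 ≡ 15^2 = 225 ≡ 5
13 = 8 + 4 + 1, so s^13 ≡ 5·15·30 ≡ 50 (mod 55)
s^13 mod 55 = 50, but h = 25.

does not verify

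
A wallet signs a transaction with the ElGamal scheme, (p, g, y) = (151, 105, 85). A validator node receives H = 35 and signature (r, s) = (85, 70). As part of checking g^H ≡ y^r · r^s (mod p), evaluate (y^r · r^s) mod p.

85^85 mod 151 = 32
85^70 mod 151 = 32
y^r · r^s ≡ 32·32 = 1024 ≡ 118 (mod 151)

118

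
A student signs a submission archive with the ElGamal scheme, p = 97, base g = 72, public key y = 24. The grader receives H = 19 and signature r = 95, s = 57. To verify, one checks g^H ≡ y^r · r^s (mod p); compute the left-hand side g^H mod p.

72^2 = 5184 ≡ 43
72^4 ≡ 43^2 = 1849 ≡ 6
72^8 ≡ 6^2 = 36
72^16 ≡ 36^2 = 1296 ≡ 35
19 = 16 + 2 + 1, so 72^19 ≡ 35·43·72 ≡ 11 (mod 97)

11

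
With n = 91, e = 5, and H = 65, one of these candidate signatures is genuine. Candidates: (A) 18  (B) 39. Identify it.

B

Candidate A: Squares mod 91: 18^1≡18, 18^2≡51, 18^4≡53; 5 = 4 + 1, so 18^5 ≡ 53·18 ≡ 44 (mod 91)
Candidate B: Squares mod 91: 39^1≡39, 39^2≡65, 39^4≡39; 5 = 4 + 1, so 39^5 ≡ 39·39 ≡ 65 (mod 91)
  → matches H = 65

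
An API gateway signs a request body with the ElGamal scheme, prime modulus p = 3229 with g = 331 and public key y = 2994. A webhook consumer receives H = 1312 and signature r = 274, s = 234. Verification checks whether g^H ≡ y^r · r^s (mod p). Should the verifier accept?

Left side g^H mod p:
331^2 = 109561 ≡ 3004
331^4 ≡ 3004^2 = 9024016 ≡ 2190
331^8 ≡ 2190^2 = 4796100 ≡ 1035
331^16 ≡ 1035^2 = 1071225 ≡ 2426
331^32 ≡ 2426^2 = 5885476 ≡ 2238
331^64 ≡ 2238^2 = 5008644 ≡ 465
331^128 ≡ 465^2 = 216225 ≡ 3111
331^256 ≡ 3111^2 = 9678321 ≡ 1008
331^512 ≡ 1008^2 = 1016064 ≡ 2158
331^1024 ≡ 2158^2 = 4656964 ≡ 746
1312 = 1024 + 256 + 32, so 331^1312 ≡ 746·1008·2238 ≡ 1248 (mod 3229)
Right side y^r · r^s mod p:
2994^2 = 8964036 ≡ 332
2994^4 ≡ 332^2 = 110224 ≡ 438
2994^8 ≡ 438^2 = 191844 ≡ 1333
2994^16 ≡ 1333^2 = 1776889 ≡ 939
2994^32 ≡ 939^2 = 881721 ≡ 204
2994^64 ≡ 204^2 = 41616 ≡ 2868
2994^128 ≡ 2868^2 = 8225424 ≡ 1161
2994^256 ≡ 1161^2 = 1347921 ≡ 1428
274 = 256 + 16 + 2, so 2994^274 ≡ 1428·939·332 ≡ 372 (mod 3229)
274^2 = 75076 ≡ 809
274^4 ≡ 809^2 = 654481 ≡ 2223
274^8 ≡ 2223^2 = 4941729 ≡ 1359
274^16 ≡ 1359^2 = 1846881 ≡ 3122
274^32 ≡ 3122^2 = 9746884 ≡ 1762
274^64 ≡ 1762^2 = 3104644 ≡ 1575
274^128 ≡ 1575^2 = 2480625 ≡ 753
234 = 128 + 64 + 32 + 8 + 2, so 274^234 ≡ 753·1575·1762·1359·809 ≡ 163 (mod 3229)
372·163 = 60636 ≡ 2514 (mod 3229)
1248 ≠ 2514, so verification fails.

reject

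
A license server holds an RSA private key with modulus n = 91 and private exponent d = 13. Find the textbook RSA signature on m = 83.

Squares mod 91: m^1≡83, m^2≡64, m^4≡1, m^8≡1
13 = 8 + 4 + 1, so m^13 ≡ 1·1·83 ≡ 83 (mod 91)

83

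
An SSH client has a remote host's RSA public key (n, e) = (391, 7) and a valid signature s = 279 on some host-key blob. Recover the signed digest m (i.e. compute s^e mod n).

301

Squares mod 391: s^1≡279, s^2≡32, s^4≡242
7 = 4 + 2 + 1, so s^7 ≡ 242·32·279 ≡ 301 (mod 391)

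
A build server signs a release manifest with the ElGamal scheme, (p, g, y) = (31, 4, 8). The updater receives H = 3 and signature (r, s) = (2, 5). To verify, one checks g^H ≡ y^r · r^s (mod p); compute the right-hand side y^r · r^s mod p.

2

8^2 mod 31 = 2
2^5 mod 31 = 1
y^r · r^s ≡ 2·1 = 2 ≡ 2 (mod 31)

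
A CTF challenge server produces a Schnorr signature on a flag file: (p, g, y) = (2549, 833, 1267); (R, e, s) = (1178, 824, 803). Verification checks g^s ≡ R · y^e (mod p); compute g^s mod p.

833^803 mod 2549 = 612

612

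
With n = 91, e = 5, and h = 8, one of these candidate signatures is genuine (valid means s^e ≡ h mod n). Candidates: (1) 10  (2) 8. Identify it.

2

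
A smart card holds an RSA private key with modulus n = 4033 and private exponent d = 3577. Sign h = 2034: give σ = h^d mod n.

h^2 ≡ 2034^2 = 4137156 ≡ 3331
h^4 ≡ 3331^2 = 11095561 ≡ 778
h^8 ≡ 778^2 = 605284 ≡ 334
h^16 ≡ 334^2 = 111556 ≡ 2665
h^32 ≡ 2665^2 = 7102225 ≡ 112
h^64 ≡ 112^2 = 12544 ≡ 445
h^128 ≡ 445^2 = 198025 ≡ 408
h^256 ≡ 408^2 = 166464 ≡ 1111
h^512 ≡ 1111^2 = 1234321 ≡ 223
h^1024 ≡ 223^2 = 49729 ≡ 1333
h^2048 ≡ 1333^2 = 1776889 ≡ 2369
3577 = 2048 + 1024 + 256 + 128 + 64 + 32 + 16 + 8 + 1, so h^3577 ≡ 2369·1333·1111·408·445·112·2665·334·2034 ≡ 2219 (mod 4033)

2219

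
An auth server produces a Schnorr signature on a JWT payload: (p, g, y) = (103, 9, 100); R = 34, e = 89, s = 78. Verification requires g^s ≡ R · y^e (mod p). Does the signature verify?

verifies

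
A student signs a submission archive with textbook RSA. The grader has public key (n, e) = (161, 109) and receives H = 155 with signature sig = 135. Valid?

sig^2 ≡ 135^2 = 18225 ≡ 32
sig^4 ≡ 32^2 = 1024 ≡ 58
sig^8 ≡ 58^2 = 3364 ≡ 144
sig^16 ≡ 144^2 = 20736 ≡ 128
sig^32 ≡ 128^2 = 16384 ≡ 123
sig^64 ≡ 123^2 = 15129 ≡ 156
109 = 64 + 32 + 8 + 4 + 1, so sig^109 ≡ 156·123·144·58·135 ≡ 107 (mod 161)
The recovered value 107 does not match the digest 155.

no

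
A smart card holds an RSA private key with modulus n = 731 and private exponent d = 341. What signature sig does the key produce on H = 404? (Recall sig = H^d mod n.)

642

Squares mod 731: H^1≡404, H^2≡203, H^4≡273, H^8≡698, H^16≡358, H^32≡239, H^64≡103, H^128≡375, H^256≡273
341 = 256 + 64 + 16 + 4 + 1, so H^341 ≡ 273·103·358·273·404 ≡ 642 (mod 731)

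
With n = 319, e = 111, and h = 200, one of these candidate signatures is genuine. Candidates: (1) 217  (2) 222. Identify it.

2

Candidate 1: 217^2 = 47089 ≡ 196; 217^4 ≡ 196^2 = 38416 ≡ 136; 217^8 ≡ 136^2 = 18496 ≡ 313; 217^16 ≡ 313^2 = 97969 ≡ 36; 217^32 ≡ 36^2 = 1296 ≡ 20; 217^64 ≡ 20^2 = 400 ≡ 81; 111 = 64 + 32 + 8 + 4 + 2 + 1, so 217^111 ≡ 81·20·313·136·196·217 ≡ 85 (mod 319)
Candidate 2: 222^2 = 49284 ≡ 158; 222^4 ≡ 158^2 = 24964 ≡ 82; 222^8 ≡ 82^2 = 6724 ≡ 25; 222^16 ≡ 25^2 = 625 ≡ 306; 222^32 ≡ 306^2 = 93636 ≡ 169; 222^64 ≡ 169^2 = 28561 ≡ 170; 111 = 64 + 32 + 8 + 4 + 2 + 1, so 222^111 ≡ 170·169·25·82·158·222 ≡ 200 (mod 319)
  → matches h = 200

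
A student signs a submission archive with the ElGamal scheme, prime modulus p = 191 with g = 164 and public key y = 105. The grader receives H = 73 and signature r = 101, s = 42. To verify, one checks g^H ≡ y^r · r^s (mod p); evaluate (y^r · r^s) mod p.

105^2 = 11025 ≡ 138
105^4 ≡ 138^2 = 19044 ≡ 135
105^8 ≡ 135^2 = 18225 ≡ 80
105^16 ≡ 80^2 = 6400 ≡ 97
105^32 ≡ 97^2 = 9409 ≡ 50
105^64 ≡ 50^2 = 2500 ≡ 17
101 = 64 + 32 + 4 + 1, so 105^101 ≡ 17·50·135·105 ≡ 88 (mod 191)
101^2 = 10201 ≡ 78
101^4 ≡ 78^2 = 6084 ≡ 163
101^8 ≡ 163^2 = 26569 ≡ 20
101^16 ≡ 20^2 = 400 ≡ 18
101^32 ≡ 18^2 = 324 ≡ 133
42 = 32 + 8 + 2, so 101^42 ≡ 133·20·78 ≡ 54 (mod 191)
y^r · r^s ≡ 88·54 = 4752 ≡ 168 (mod 191)

168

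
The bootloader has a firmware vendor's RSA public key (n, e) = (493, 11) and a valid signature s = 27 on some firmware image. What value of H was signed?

156

s^2 ≡ 27^2 = 729 ≡ 236
s^4 ≡ 236^2 = 55696 ≡ 480
s^8 ≡ 480^2 = 230400 ≡ 169
11 = 8 + 2 + 1, so s^11 ≡ 169·236·27 ≡ 156 (mod 493)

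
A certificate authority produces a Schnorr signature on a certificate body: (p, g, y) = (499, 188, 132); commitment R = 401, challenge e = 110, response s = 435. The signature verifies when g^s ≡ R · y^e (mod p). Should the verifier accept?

g^s mod p:
188^2 = 35344 ≡ 414
188^4 ≡ 414^2 = 171396 ≡ 239
188^8 ≡ 239^2 = 57121 ≡ 235
188^16 ≡ 235^2 = 55225 ≡ 335
188^32 ≡ 335^2 = 112225 ≡ 449
188^64 ≡ 449^2 = 201601 ≡ 5
188^128 ≡ 5^2 = 25
188^256 ≡ 25^2 = 625 ≡ 126
435 = 256 + 128 + 32 + 16 + 2 + 1, so 188^435 ≡ 126·25·449·335·414·188 ≡ 337 (mod 499)
R · y^e mod p:
132^2 = 17424 ≡ 458
132^4 ≡ 458^2 = 209764 ≡ 184
132^8 ≡ 184^2 = 33856 ≡ 423
132^16 ≡ 423^2 = 178929 ≡ 287
132^32 ≡ 287^2 = 82369 ≡ 34
132^64 ≡ 34^2 = 1156 ≡ 158
110 = 64 + 32 + 8 + 4 + 2, so 132^110 ≡ 158·34·423·184·458 ≡ 320 (mod 499)
401·320 = 128320 ≡ 77 (mod 499)
337 ≠ 77; the check fails.

reject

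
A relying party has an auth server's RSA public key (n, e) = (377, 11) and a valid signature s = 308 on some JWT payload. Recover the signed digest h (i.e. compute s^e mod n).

367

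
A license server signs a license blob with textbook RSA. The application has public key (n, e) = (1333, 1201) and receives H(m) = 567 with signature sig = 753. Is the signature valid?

valid

sig^1201 mod 1333 = 567
Since 567 equals the digest 567, verification succeeds.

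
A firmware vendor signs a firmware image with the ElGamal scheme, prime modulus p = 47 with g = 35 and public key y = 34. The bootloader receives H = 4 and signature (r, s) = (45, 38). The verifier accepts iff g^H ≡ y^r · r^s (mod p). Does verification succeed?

Left side g^H mod p:
35^2 = 1225 ≡ 3
35^4 ≡ 3^2 = 9
Right side y^r · r^s mod p:
34^2 = 1156 ≡ 28
34^4 ≡ 28^2 = 784 ≡ 32
34^8 ≡ 32^2 = 1024 ≡ 37
34^16 ≡ 37^2 = 1369 ≡ 6
34^32 ≡ 6^2 = 36
45 = 32 + 8 + 4 + 1, so 34^45 ≡ 36·37·32·34 ≡ 18 (mod 47)
45^2 = 2025 ≡ 4
45^4 ≡ 4^2 = 16
45^8 ≡ 16^2 = 256 ≡ 21
45^16 ≡ 21^2 = 441 ≡ 18
45^32 ≡ 18^2 = 324 ≡ 42
38 = 32 + 4 + 2, so 45^38 ≡ 42·16·4 ≡ 9 (mod 47)
18·9 = 162 ≡ 21 (mod 47)
9 ≠ 21, so verification fails.

fails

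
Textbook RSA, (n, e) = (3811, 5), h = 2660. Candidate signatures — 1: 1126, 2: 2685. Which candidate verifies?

1

Candidate 1: 1126^2 = 1267876 ≡ 2624; 1126^4 ≡ 2624^2 = 6885376 ≡ 2710; 5 = 4 + 1, so 1126^5 ≡ 2710·1126 ≡ 2660 (mod 3811)
  → matches h = 2660
Candidate 2: 2685^2 = 7209225 ≡ 2624; 2685^4 ≡ 2624^2 = 6885376 ≡ 2710; 5 = 4 + 1, so 2685^5 ≡ 2710·2685 ≡ 1151 (mod 3811)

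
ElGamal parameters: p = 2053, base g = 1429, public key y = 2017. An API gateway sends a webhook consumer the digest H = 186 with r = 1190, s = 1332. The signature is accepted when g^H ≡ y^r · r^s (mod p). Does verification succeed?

fails

Left side g^H mod p:
Squares mod 2053: 1429^1≡1429, 1429^2≡1359, 1429^4≡1234, 1429^8≡1483, 1429^16≡526, 1429^32≡1574, 1429^64≡1558, 1429^128≡718
186 = 128 + 32 + 16 + 8 + 2, so 1429^186 ≡ 718·1574·526·1483·1359 ≡ 996 (mod 2053)
Right side y^r · r^s mod p:
Squares mod 2053: 2017^1≡2017, 2017^2≡1296, 2017^4≡262, 2017^8≡895, 2017^16≡355, 2017^32≡792, 2017^64≡1099, 2017^128≡637, 2017^256≡1328, 2017^512≡57, 2017^1024≡1196
1190 = 1024 + 128 + 32 + 4 + 2, so 2017^1190 ≡ 1196·637·792·262·1296 ≡ 1749 (mod 2053)
Squares mod 2053: 1190^1≡1190, 1190^2≡1583, 1190^4≡1229, 1190^8≡1486, 1190^16≡1221, 1190^32≡363, 1190^64≡377, 1190^128≡472, 1190^256≡1060, 1190^512≡609, 1190^1024≡1341
1332 = 1024 + 256 + 32 + 16 + 4, so 1190^1332 ≡ 1341·1060·363·1221·1229 ≡ 1200 (mod 2053)
1749·1200 = 2098800 ≡ 634 (mod 2053)
996 ≠ 634, so verification fails.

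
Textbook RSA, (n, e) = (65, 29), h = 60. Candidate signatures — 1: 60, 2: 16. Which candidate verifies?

Candidate 1: 60^2 = 3600 ≡ 25; 60^4 ≡ 25^2 = 625 ≡ 40; 60^8 ≡ 40^2 = 1600 ≡ 40; 60^16 ≡ 40^2 = 1600 ≡ 40; 29 = 16 + 8 + 4 + 1, so 60^29 ≡ 40·40·40·60 ≡ 60 (mod 65)
  → matches h = 60
Candidate 2: 16^2 = 256 ≡ 61; 16^4 ≡ 61^2 = 3721 ≡ 16; 16^8 ≡ 16^2 = 256 ≡ 61; 16^16 ≡ 61^2 = 3721 ≡ 16; 29 = 16 + 8 + 4 + 1, so 16^29 ≡ 16·61·16·16 ≡ 61 (mod 65)

1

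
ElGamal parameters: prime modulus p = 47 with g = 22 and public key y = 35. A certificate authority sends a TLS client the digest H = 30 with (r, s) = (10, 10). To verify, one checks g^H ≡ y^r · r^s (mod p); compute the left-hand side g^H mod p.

Squares mod 47: 22^1≡22, 22^2≡14, 22^4≡8, 22^8≡17, 22^16≡7
30 = 16 + 8 + 4 + 2, so 22^30 ≡ 7·17·8·14 ≡ 27 (mod 47)

27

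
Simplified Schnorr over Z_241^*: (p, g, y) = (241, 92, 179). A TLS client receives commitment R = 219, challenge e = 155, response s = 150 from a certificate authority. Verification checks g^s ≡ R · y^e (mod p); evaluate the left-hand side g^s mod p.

92^2 = 8464 ≡ 29
92^4 ≡ 29^2 = 841 ≡ 118
92^8 ≡ 118^2 = 13924 ≡ 187
92^16 ≡ 187^2 = 34969 ≡ 24
92^32 ≡ 24^2 = 576 ≡ 94
92^64 ≡ 94^2 = 8836 ≡ 160
92^128 ≡ 160^2 = 25600 ≡ 54
150 = 128 + 16 + 4 + 2, so 92^150 ≡ 54·24·118·29 ≡ 30 (mod 241)

30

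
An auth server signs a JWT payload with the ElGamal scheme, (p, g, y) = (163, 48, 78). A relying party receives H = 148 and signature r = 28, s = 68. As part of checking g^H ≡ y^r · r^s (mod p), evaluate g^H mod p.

132

48^2 = 2304 ≡ 22
48^4 ≡ 22^2 = 484 ≡ 158
48^8 ≡ 158^2 = 24964 ≡ 25
48^16 ≡ 25^2 = 625 ≡ 136
48^32 ≡ 136^2 = 18496 ≡ 77
48^64 ≡ 77^2 = 5929 ≡ 61
48^128 ≡ 61^2 = 3721 ≡ 135
148 = 128 + 16 + 4, so 48^148 ≡ 135·136·158 ≡ 132 (mod 163)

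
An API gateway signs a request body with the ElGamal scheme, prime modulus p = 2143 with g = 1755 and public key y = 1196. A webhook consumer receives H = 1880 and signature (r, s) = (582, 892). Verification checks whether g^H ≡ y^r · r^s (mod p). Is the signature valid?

valid

Left side g^H mod p:
1755^2 = 3080025 ≡ 534
1755^4 ≡ 534^2 = 285156 ≡ 137
1755^8 ≡ 137^2 = 18769 ≡ 1625
1755^16 ≡ 1625^2 = 2640625 ≡ 449
1755^32 ≡ 449^2 = 201601 ≡ 159
1755^64 ≡ 159^2 = 25281 ≡ 1708
1755^128 ≡ 1708^2 = 2917264 ≡ 641
1755^256 ≡ 641^2 = 410881 ≡ 1568
1755^512 ≡ 1568^2 = 2458624 ≡ 603
1755^1024 ≡ 603^2 = 363609 ≡ 1442
1880 = 1024 + 512 + 256 + 64 + 16 + 8, so 1755^1880 ≡ 1442·603·1568·1708·449·1625 ≡ 1647 (mod 2143)
Right side y^r · r^s mod p:
1196^2 = 1430416 ≡ 1035
1196^4 ≡ 1035^2 = 1071225 ≡ 1868
1196^8 ≡ 1868^2 = 3489424 ≡ 620
1196^16 ≡ 620^2 = 384400 ≡ 803
1196^32 ≡ 803^2 = 644809 ≡ 1909
1196^64 ≡ 1909^2 = 3644281 ≡ 1181
1196^128 ≡ 1181^2 = 1394761 ≡ 1811
1196^256 ≡ 1811^2 = 3279721 ≡ 931
1196^512 ≡ 931^2 = 866761 ≡ 989
582 = 512 + 64 + 4 + 2, so 1196^582 ≡ 989·1181·1868·1035 ≡ 1297 (mod 2143)
582^2 = 338724 ≡ 130
582^4 ≡ 130^2 = 16900 ≡ 1899
582^8 ≡ 1899^2 = 3606201 ≡ 1675
582^16 ≡ 1675^2 = 2805625 ≡ 438
582^32 ≡ 438^2 = 191844 ≡ 1117
582^64 ≡ 1117^2 = 1247689 ≡ 463
582^128 ≡ 463^2 = 214369 ≡ 69
582^256 ≡ 69^2 = 4761 ≡ 475
582^512 ≡ 475^2 = 225625 ≡ 610
892 = 512 + 256 + 64 + 32 + 16 + 8 + 4, so 582^892 ≡ 610·475·463·1117·438·1675·1899 ≡ 568 (mod 2143)
1297·568 = 736696 ≡ 1647 (mod 2143)
1647 ≡ 1647 (mod 2143), so the signature is genuine.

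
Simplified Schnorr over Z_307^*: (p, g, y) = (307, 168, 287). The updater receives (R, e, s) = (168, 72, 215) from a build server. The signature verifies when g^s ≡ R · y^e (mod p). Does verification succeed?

g^s mod p:
168^215 mod 307 = 53
R · y^e mod p:
287^72 mod 307 = 1
168·1 = 168 ≡ 168 (mod 307)
53 ≠ 168; the check fails.

fails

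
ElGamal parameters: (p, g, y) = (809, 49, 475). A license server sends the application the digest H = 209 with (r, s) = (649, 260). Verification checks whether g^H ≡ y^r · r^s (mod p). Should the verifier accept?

Left side g^H mod p:
Squares mod 809: 49^1≡49, 49^2≡783, 49^4≡676, 49^8≡700, 49^16≡555, 49^32≡605, 49^64≡357, 49^128≡436
209 = 128 + 64 + 16 + 1, so 49^209 ≡ 436·357·555·49 ≡ 361 (mod 809)
Right side y^r · r^s mod p:
Squares mod 809: 475^1≡475, 475^2≡723, 475^4≡115, 475^8≡281, 475^16≡488, 475^32≡298, 475^64≡623, 475^128≡618, 475^256≡76, 475^512≡113
649 = 512 + 128 + 8 + 1, so 475^649 ≡ 113·618·281·475 ≡ 636 (mod 809)
Squares mod 809: 649^1≡649, 649^2≡521, 649^4≡426, 649^8≡260, 649^16≡453, 649^32≡532, 649^64≡683, 649^128≡505, 649^256≡190
260 = 256 + 4, so 649^260 ≡ 190·426 ≡ 40 (mod 809)
636·40 = 25440 ≡ 361 (mod 809)
361 ≡ 361 (mod 809), so the signature is genuine.

accept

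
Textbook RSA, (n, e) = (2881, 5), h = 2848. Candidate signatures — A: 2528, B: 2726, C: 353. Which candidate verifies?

C

Candidate A: Squares mod 2881: 2528^1≡2528, 2528^2≡726, 2528^4≡2734; 5 = 4 + 1, so 2528^5 ≡ 2734·2528 ≡ 33 (mod 2881)
Candidate B: Squares mod 2881: 2726^1≡2726, 2726^2≡977, 2726^4≡918; 5 = 4 + 1, so 2726^5 ≡ 918·2726 ≡ 1760 (mod 2881)
Candidate C: Squares mod 2881: 353^1≡353, 353^2≡726, 353^4≡2734; 5 = 4 + 1, so 353^5 ≡ 2734·353 ≡ 2848 (mod 2881)
  → matches h = 2848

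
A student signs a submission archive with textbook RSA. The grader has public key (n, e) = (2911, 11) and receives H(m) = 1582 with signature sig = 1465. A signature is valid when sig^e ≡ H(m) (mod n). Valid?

sig^2 ≡ 1465^2 = 2146225 ≡ 818
sig^4 ≡ 818^2 = 669124 ≡ 2505
sig^8 ≡ 2505^2 = 6275025 ≡ 1820
11 = 8 + 2 + 1, so sig^11 ≡ 1820·818·1465 ≡ 1582 (mod 2911)
1582 = H(m), so the signature checks out.

yes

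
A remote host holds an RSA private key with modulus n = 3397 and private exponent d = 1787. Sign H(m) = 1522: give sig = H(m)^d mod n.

719

(H(m))^2 ≡ 1522^2 = 2316484 ≡ 3127
(H(m))^4 ≡ 3127^2 = 9778129 ≡ 1563
(H(m))^8 ≡ 1563^2 = 2442969 ≡ 526
(H(m))^16 ≡ 526^2 = 276676 ≡ 1519
(H(m))^32 ≡ 1519^2 = 2307361 ≡ 798
(H(m))^64 ≡ 798^2 = 636804 ≡ 1565
(H(m))^128 ≡ 1565^2 = 2449225 ≡ 3385
(H(m))^256 ≡ 3385^2 = 11458225 ≡ 144
(H(m))^512 ≡ 144^2 = 20736 ≡ 354
(H(m))^1024 ≡ 354^2 = 125316 ≡ 3024
1787 = 1024 + 512 + 128 + 64 + 32 + 16 + 8 + 2 + 1, so (H(m))^1787 ≡ 3024·354·3385·1565·798·1519·526·3127·1522 ≡ 719 (mod 3397)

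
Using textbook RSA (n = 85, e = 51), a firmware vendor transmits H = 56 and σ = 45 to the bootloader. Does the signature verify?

does not verify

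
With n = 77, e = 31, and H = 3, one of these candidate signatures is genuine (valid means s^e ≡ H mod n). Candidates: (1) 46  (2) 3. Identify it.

2

Candidate 1: 46^2 = 2116 ≡ 37; 46^4 ≡ 37^2 = 1369 ≡ 60; 46^8 ≡ 60^2 = 3600 ≡ 58; 46^16 ≡ 58^2 = 3364 ≡ 53; 31 = 16 + 8 + 4 + 2 + 1, so 46^31 ≡ 53·58·60·37·46 ≡ 46 (mod 77)
Candidate 2: 3^2 = 9; 3^4 ≡ 9^2 = 81 ≡ 4; 3^8 ≡ 4^2 = 16; 3^16 ≡ 16^2 = 256 ≡ 25; 31 = 16 + 8 + 4 + 2 + 1, so 3^31 ≡ 25·16·4·9·3 ≡ 3 (mod 77)
  → matches H = 3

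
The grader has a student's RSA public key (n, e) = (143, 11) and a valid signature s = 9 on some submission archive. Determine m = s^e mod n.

s^2 ≡ 9^2 = 81
s^4 ≡ 81^2 = 6561 ≡ 126
s^8 ≡ 126^2 = 15876 ≡ 3
11 = 8 + 2 + 1, so s^11 ≡ 3·81·9 ≡ 42 (mod 143)

42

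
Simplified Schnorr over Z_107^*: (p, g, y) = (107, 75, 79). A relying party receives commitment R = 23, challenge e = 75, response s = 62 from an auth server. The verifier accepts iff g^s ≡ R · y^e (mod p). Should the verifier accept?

accept

g^s mod p:
75^2 = 5625 ≡ 61
75^4 ≡ 61^2 = 3721 ≡ 83
75^8 ≡ 83^2 = 6889 ≡ 41
75^16 ≡ 41^2 = 1681 ≡ 76
75^32 ≡ 76^2 = 5776 ≡ 105
62 = 32 + 16 + 8 + 4 + 2, so 75^62 ≡ 105·76·41·83·61 ≡ 79 (mod 107)
R · y^e mod p:
79^2 = 6241 ≡ 35
79^4 ≡ 35^2 = 1225 ≡ 48
79^8 ≡ 48^2 = 2304 ≡ 57
79^16 ≡ 57^2 = 3249 ≡ 39
79^32 ≡ 39^2 = 1521 ≡ 23
79^64 ≡ 23^2 = 529 ≡ 101
75 = 64 + 8 + 2 + 1, so 79^75 ≡ 101·57·35·79 ≡ 36 (mod 107)
23·36 = 828 ≡ 79 (mod 107)
79 ≡ 79 (mod 107); signature holds.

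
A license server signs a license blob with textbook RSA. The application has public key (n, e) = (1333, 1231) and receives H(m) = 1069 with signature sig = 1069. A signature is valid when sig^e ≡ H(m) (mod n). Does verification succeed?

sig^2 ≡ 1069^2 = 1142761 ≡ 380
sig^4 ≡ 380^2 = 144400 ≡ 436
sig^8 ≡ 436^2 = 190096 ≡ 810
sig^16 ≡ 810^2 = 656100 ≡ 264
sig^32 ≡ 264^2 = 69696 ≡ 380
sig^64 ≡ 380^2 = 144400 ≡ 436
sig^128 ≡ 436^2 = 190096 ≡ 810
sig^256 ≡ 810^2 = 656100 ≡ 264
sig^512 ≡ 264^2 = 69696 ≡ 380
sig^1024 ≡ 380^2 = 144400 ≡ 436
1231 = 1024 + 128 + 64 + 8 + 4 + 2 + 1, so sig^1231 ≡ 436·810·436·810·436·380·1069 ≡ 1069 (mod 1333)
sig^1231 mod 1333 = 1069 matches H(m).

passes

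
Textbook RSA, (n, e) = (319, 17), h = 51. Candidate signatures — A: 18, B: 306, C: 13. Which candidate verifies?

C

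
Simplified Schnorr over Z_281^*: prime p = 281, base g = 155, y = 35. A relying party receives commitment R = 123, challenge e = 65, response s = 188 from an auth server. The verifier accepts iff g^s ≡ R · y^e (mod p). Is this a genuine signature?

g^s mod p:
155^2 = 24025 ≡ 140
155^4 ≡ 140^2 = 19600 ≡ 211
155^8 ≡ 211^2 = 44521 ≡ 123
155^16 ≡ 123^2 = 15129 ≡ 236
155^32 ≡ 236^2 = 55696 ≡ 58
155^64 ≡ 58^2 = 3364 ≡ 273
155^128 ≡ 273^2 = 74529 ≡ 64
188 = 128 + 32 + 16 + 8 + 4, so 155^188 ≡ 64·58·236·123·211 ≡ 200 (mod 281)
R · y^e mod p:
35^2 = 1225 ≡ 101
35^4 ≡ 101^2 = 10201 ≡ 85
35^8 ≡ 85^2 = 7225 ≡ 200
35^16 ≡ 200^2 = 40000 ≡ 98
35^32 ≡ 98^2 = 9604 ≡ 50
35^64 ≡ 50^2 = 2500 ≡ 252
65 = 64 + 1, so 35^65 ≡ 252·35 ≡ 109 (mod 281)
123·109 = 13407 ≡ 200 (mod 281)
200 ≡ 200 (mod 281); signature holds.

genuine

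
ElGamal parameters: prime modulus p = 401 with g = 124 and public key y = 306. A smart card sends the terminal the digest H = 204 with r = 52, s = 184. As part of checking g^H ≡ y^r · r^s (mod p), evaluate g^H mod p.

124^2 = 15376 ≡ 138
124^4 ≡ 138^2 = 19044 ≡ 197
124^8 ≡ 197^2 = 38809 ≡ 313
124^16 ≡ 313^2 = 97969 ≡ 125
124^32 ≡ 125^2 = 15625 ≡ 387
124^64 ≡ 387^2 = 149769 ≡ 196
124^128 ≡ 196^2 = 38416 ≡ 321
204 = 128 + 64 + 8 + 4, so 124^204 ≡ 321·196·313·197 ≡ 204 (mod 401)

204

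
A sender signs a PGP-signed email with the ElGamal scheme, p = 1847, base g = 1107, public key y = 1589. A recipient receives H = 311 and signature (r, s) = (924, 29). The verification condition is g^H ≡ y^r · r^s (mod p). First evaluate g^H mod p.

1101

1107^311 mod 1847 = 1101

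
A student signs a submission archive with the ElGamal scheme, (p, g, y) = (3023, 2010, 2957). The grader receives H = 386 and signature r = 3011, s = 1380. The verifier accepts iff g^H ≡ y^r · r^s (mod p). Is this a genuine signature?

forged

Left side g^H mod p:
2010^2 = 4040100 ≡ 1372
2010^4 ≡ 1372^2 = 1882384 ≡ 2078
2010^8 ≡ 2078^2 = 4318084 ≡ 1240
2010^16 ≡ 1240^2 = 1537600 ≡ 1916
2010^32 ≡ 1916^2 = 3671056 ≡ 1134
2010^64 ≡ 1134^2 = 1285956 ≡ 1181
2010^128 ≡ 1181^2 = 1394761 ≡ 1158
2010^256 ≡ 1158^2 = 1340964 ≡ 1775
386 = 256 + 128 + 2, so 2010^386 ≡ 1775·1158·1372 ≡ 2321 (mod 3023)
Right side y^r · r^s mod p:
2957^2 = 8743849 ≡ 1333
2957^4 ≡ 1333^2 = 1776889 ≡ 2388
2957^8 ≡ 2388^2 = 5702544 ≡ 1166
2957^16 ≡ 1166^2 = 1359556 ≡ 2229
2957^32 ≡ 2229^2 = 4968441 ≡ 1652
2957^64 ≡ 1652^2 = 2729104 ≡ 2358
2957^128 ≡ 2358^2 = 5560164 ≡ 867
2957^256 ≡ 867^2 = 751689 ≡ 1985
2957^512 ≡ 1985^2 = 3940225 ≡ 1256
2957^1024 ≡ 1256^2 = 1577536 ≡ 2553
2957^2048 ≡ 2553^2 = 6517809 ≡ 221
3011 = 2048 + 512 + 256 + 128 + 64 + 2 + 1, so 2957^3011 ≡ 221·1256·1985·867·2358·1333·2957 ≡ 564 (mod 3023)
3011^2 = 9066121 ≡ 144
3011^4 ≡ 144^2 = 20736 ≡ 2598
3011^8 ≡ 2598^2 = 6749604 ≡ 2268
3011^16 ≡ 2268^2 = 5143824 ≡ 1701
3011^32 ≡ 1701^2 = 2893401 ≡ 390
3011^64 ≡ 390^2 = 152100 ≡ 950
3011^128 ≡ 950^2 = 902500 ≡ 1646
3011^256 ≡ 1646^2 = 2709316 ≡ 708
3011^512 ≡ 708^2 = 501264 ≡ 2469
3011^1024 ≡ 2469^2 = 6095961 ≡ 1593
1380 = 1024 + 256 + 64 + 32 + 4, so 3011^1380 ≡ 1593·708·950·390·2598 ≡ 826 (mod 3023)
564·826 = 465864 ≡ 322 (mod 3023)
2321 ≠ 322, so verification fails.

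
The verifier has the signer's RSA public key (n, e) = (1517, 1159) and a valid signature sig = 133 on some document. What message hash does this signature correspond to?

Squares mod 1517: sig^1≡133, sig^2≡1002, sig^4≡1267, sig^8≡303, sig^16≡789, sig^32≡551, sig^64≡201, sig^128≡959, sig^256≡379, sig^512≡1043, sig^1024≡160
1159 = 1024 + 128 + 4 + 2 + 1, so sig^1159 ≡ 160·959·1267·1002·133 ≡ 816 (mod 1517)

816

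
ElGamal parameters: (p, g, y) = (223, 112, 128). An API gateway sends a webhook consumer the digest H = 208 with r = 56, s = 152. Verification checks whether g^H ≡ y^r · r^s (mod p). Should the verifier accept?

Left side g^H mod p:
112^2 = 12544 ≡ 56
112^4 ≡ 56^2 = 3136 ≡ 14
112^8 ≡ 14^2 = 196
112^16 ≡ 196^2 = 38416 ≡ 60
112^32 ≡ 60^2 = 3600 ≡ 32
112^64 ≡ 32^2 = 1024 ≡ 132
112^128 ≡ 132^2 = 17424 ≡ 30
208 = 128 + 64 + 16, so 112^208 ≡ 30·132·60 ≡ 105 (mod 223)
Right side y^r · r^s mod p:
128^2 = 16384 ≡ 105
128^4 ≡ 105^2 = 11025 ≡ 98
128^8 ≡ 98^2 = 9604 ≡ 15
128^16 ≡ 15^2 = 225 ≡ 2
128^32 ≡ 2^2 = 4
56 = 32 + 16 + 8, so 128^56 ≡ 4·2·15 ≡ 120 (mod 223)
56^2 = 3136 ≡ 14
56^4 ≡ 14^2 = 196
56^8 ≡ 196^2 = 38416 ≡ 60
56^16 ≡ 60^2 = 3600 ≡ 32
56^32 ≡ 32^2 = 1024 ≡ 132
56^64 ≡ 132^2 = 17424 ≡ 30
56^128 ≡ 30^2 = 900 ≡ 8
152 = 128 + 16 + 8, so 56^152 ≡ 8·32·60 ≡ 196 (mod 223)
120·196 = 23520 ≡ 105 (mod 223)
105 ≡ 105 (mod 223), so the signature is genuine.

accept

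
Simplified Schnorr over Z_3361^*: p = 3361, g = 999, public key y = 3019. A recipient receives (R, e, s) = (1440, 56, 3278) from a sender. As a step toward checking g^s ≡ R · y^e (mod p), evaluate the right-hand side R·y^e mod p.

2543

Squares mod 3361: 3019^1≡3019, 3019^2≡2690, 3019^4≡3228, 3019^8≡884, 3019^16≡1704, 3019^32≡3073
56 = 32 + 16 + 8, so 3019^56 ≡ 3073·1704·884 ≡ 3029 (mod 3361)
R · y^e ≡ 1440·3029 = 4361760 ≡ 2543 (mod 3361)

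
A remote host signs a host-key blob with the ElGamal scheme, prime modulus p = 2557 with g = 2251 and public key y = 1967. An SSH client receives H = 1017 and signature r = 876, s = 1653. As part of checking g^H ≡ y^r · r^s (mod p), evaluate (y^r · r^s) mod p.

1967^2 = 3869089 ≡ 348
1967^4 ≡ 348^2 = 121104 ≡ 925
1967^8 ≡ 925^2 = 855625 ≡ 1587
1967^16 ≡ 1587^2 = 2518569 ≡ 2481
1967^32 ≡ 2481^2 = 6155361 ≡ 662
1967^64 ≡ 662^2 = 438244 ≡ 997
1967^128 ≡ 997^2 = 994009 ≡ 1893
1967^256 ≡ 1893^2 = 3583449 ≡ 1092
1967^512 ≡ 1092^2 = 1192464 ≡ 902
876 = 512 + 256 + 64 + 32 + 8 + 4, so 1967^876 ≡ 902·1092·997·662·1587·925 ≡ 1539 (mod 2557)
876^2 = 767376 ≡ 276
876^4 ≡ 276^2 = 76176 ≡ 2023
876^8 ≡ 2023^2 = 4092529 ≡ 1329
876^16 ≡ 1329^2 = 1766241 ≡ 1911
876^32 ≡ 1911^2 = 3651921 ≡ 525
876^64 ≡ 525^2 = 275625 ≡ 2026
876^128 ≡ 2026^2 = 4104676 ≡ 691
876^256 ≡ 691^2 = 477481 ≡ 1879
876^512 ≡ 1879^2 = 3530641 ≡ 1981
876^1024 ≡ 1981^2 = 3924361 ≡ 1923
1653 = 1024 + 512 + 64 + 32 + 16 + 4 + 1, so 876^1653 ≡ 1923·1981·2026·525·1911·2023·876 ≡ 2124 (mod 2557)
y^r · r^s ≡ 1539·2124 = 3268836 ≡ 990 (mod 2557)

990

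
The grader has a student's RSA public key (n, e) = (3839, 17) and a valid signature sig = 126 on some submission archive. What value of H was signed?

sig^2 ≡ 126^2 = 15876 ≡ 520
sig^4 ≡ 520^2 = 270400 ≡ 1670
sig^8 ≡ 1670^2 = 2788900 ≡ 1786
sig^16 ≡ 1786^2 = 3189796 ≡ 3426
17 = 16 + 1, so sig^17 ≡ 3426·126 ≡ 1708 (mod 3839)

1708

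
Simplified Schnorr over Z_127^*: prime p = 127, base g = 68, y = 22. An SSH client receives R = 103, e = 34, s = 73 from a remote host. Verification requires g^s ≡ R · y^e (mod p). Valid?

no

g^s mod p:
68^2 = 4624 ≡ 52
68^4 ≡ 52^2 = 2704 ≡ 37
68^8 ≡ 37^2 = 1369 ≡ 99
68^16 ≡ 99^2 = 9801 ≡ 22
68^32 ≡ 22^2 = 484 ≡ 103
68^64 ≡ 103^2 = 10609 ≡ 68
73 = 64 + 8 + 1, so 68^73 ≡ 68·99·68 ≡ 68 (mod 127)
R · y^e mod p:
22^2 = 484 ≡ 103
22^4 ≡ 103^2 = 10609 ≡ 68
22^8 ≡ 68^2 = 4624 ≡ 52
22^16 ≡ 52^2 = 2704 ≡ 37
22^32 ≡ 37^2 = 1369 ≡ 99
34 = 32 + 2, so 22^34 ≡ 99·103 ≡ 37 (mod 127)
103·37 = 3811 ≡ 1 (mod 127)
68 ≠ 1; the check fails.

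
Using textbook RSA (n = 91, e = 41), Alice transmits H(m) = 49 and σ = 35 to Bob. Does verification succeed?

fails

Squares mod 91: σ^1≡35, σ^2≡42, σ^4≡35, σ^8≡42, σ^16≡35, σ^32≡42
41 = 32 + 8 + 1, so σ^41 ≡ 42·42·35 ≡ 42 (mod 91)
42 ≠ 49, so verification fails.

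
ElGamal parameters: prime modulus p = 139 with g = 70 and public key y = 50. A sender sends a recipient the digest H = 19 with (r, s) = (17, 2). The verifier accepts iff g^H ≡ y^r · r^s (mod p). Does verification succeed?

passes

Left side g^H mod p:
70^2 = 4900 ≡ 35
70^4 ≡ 35^2 = 1225 ≡ 113
70^8 ≡ 113^2 = 12769 ≡ 120
70^16 ≡ 120^2 = 14400 ≡ 83
19 = 16 + 2 + 1, so 70^19 ≡ 83·35·70 ≡ 132 (mod 139)
Right side y^r · r^s mod p:
50^2 = 2500 ≡ 137
50^4 ≡ 137^2 = 18769 ≡ 4
50^8 ≡ 4^2 = 16
50^16 ≡ 16^2 = 256 ≡ 117
17 = 16 + 1, so 50^17 ≡ 117·50 ≡ 12 (mod 139)
17^2 = 289 ≡ 11
12·11 = 132 ≡ 132 (mod 139)
132 ≡ 132 (mod 139), so the signature is genuine.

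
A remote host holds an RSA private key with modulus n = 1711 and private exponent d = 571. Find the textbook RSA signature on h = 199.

546

h^571 mod 1711 = 546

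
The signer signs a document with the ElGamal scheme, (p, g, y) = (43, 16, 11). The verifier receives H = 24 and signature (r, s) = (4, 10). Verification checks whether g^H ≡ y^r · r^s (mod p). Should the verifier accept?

accept

Left side g^H mod p:
Squares mod 43: 16^1≡16, 16^2≡41, 16^4≡4, 16^8≡16, 16^16≡41
24 = 16 + 8, so 16^24 ≡ 41·16 ≡ 11 (mod 43)
Right side y^r · r^s mod p:
Squares mod 43: 11^1≡11, 11^2≡35, 11^4≡21
11^4 ≡ 21 (mod 43)
Squares mod 43: 4^1≡4, 4^2≡16, 4^4≡41, 4^8≡4
10 = 8 + 2, so 4^10 ≡ 4·16 ≡ 21 (mod 43)
21·21 = 441 ≡ 11 (mod 43)
11 ≡ 11 (mod 43), so the signature is genuine.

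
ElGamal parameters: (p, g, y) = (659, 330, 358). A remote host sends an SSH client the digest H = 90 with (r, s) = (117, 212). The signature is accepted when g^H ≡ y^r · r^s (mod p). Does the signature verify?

Left side g^H mod p:
Squares mod 659: 330^1≡330, 330^2≡165, 330^4≡206, 330^8≡260, 330^16≡382, 330^32≡285, 330^64≡168
90 = 64 + 16 + 8 + 2, so 330^90 ≡ 168·382·260·165 ≡ 629 (mod 659)
Right side y^r · r^s mod p:
Squares mod 659: 358^1≡358, 358^2≡318, 358^4≡297, 358^8≡562, 358^16≡183, 358^32≡539, 358^64≡561
117 = 64 + 32 + 16 + 4 + 1, so 358^117 ≡ 561·539·183·297·358 ≡ 188 (mod 659)
Squares mod 659: 117^1≡117, 117^2≡509, 117^4≡94, 117^8≡269, 117^16≡530, 117^32≡166, 117^64≡537, 117^128≡386
212 = 128 + 64 + 16 + 4, so 117^212 ≡ 386·537·530·94 ≡ 253 (mod 659)
188·253 = 47564 ≡ 116 (mod 659)
629 ≠ 116, so verification fails.

does not verify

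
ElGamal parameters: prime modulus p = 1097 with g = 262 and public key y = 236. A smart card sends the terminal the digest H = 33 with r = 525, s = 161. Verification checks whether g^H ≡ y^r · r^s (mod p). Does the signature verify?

Left side g^H mod p:
262^2 = 68644 ≡ 630
262^4 ≡ 630^2 = 396900 ≡ 883
262^8 ≡ 883^2 = 779689 ≡ 819
262^16 ≡ 819^2 = 670761 ≡ 494
262^32 ≡ 494^2 = 244036 ≡ 502
33 = 32 + 1, so 262^33 ≡ 502·262 ≡ 981 (mod 1097)
Right side y^r · r^s mod p:
236^2 = 55696 ≡ 846
236^4 ≡ 846^2 = 715716 ≡ 472
236^8 ≡ 472^2 = 222784 ≡ 93
236^16 ≡ 93^2 = 8649 ≡ 970
236^32 ≡ 970^2 = 940900 ≡ 771
236^64 ≡ 771^2 = 594441 ≡ 964
236^128 ≡ 964^2 = 929296 ≡ 137
236^256 ≡ 137^2 = 18769 ≡ 120
236^512 ≡ 120^2 = 14400 ≡ 139
525 = 512 + 8 + 4 + 1, so 236^525 ≡ 139·93·472·236 ≡ 498 (mod 1097)
525^2 = 275625 ≡ 278
525^4 ≡ 278^2 = 77284 ≡ 494
525^8 ≡ 494^2 = 244036 ≡ 502
525^16 ≡ 502^2 = 252004 ≡ 791
525^32 ≡ 791^2 = 625681 ≡ 391
525^64 ≡ 391^2 = 152881 ≡ 398
525^128 ≡ 398^2 = 158404 ≡ 436
161 = 128 + 32 + 1, so 525^161 ≡ 436·391·525 ≡ 58 (mod 1097)
498·58 = 28884 ≡ 362 (mod 1097)
981 ≠ 362, so verification fails.

does not verify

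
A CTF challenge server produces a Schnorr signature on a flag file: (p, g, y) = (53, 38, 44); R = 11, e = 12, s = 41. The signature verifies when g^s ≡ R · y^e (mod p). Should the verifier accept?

g^s mod p:
38^41 mod 53 = 40
R · y^e mod p:
44^12 mod 53 = 47
11·47 = 517 ≡ 40 (mod 53)
40 ≡ 40 (mod 53); signature holds.

accept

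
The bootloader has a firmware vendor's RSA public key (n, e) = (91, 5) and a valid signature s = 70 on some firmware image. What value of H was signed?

70

Squares mod 91: s^1≡70, s^2≡77, s^4≡14
5 = 4 + 1, so s^5 ≡ 14·70 ≡ 70 (mod 91)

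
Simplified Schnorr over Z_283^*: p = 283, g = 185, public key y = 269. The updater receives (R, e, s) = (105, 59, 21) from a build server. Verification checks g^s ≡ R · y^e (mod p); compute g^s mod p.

185^2 = 34225 ≡ 265
185^4 ≡ 265^2 = 70225 ≡ 41
185^8 ≡ 41^2 = 1681 ≡ 266
185^16 ≡ 266^2 = 70756 ≡ 6
21 = 16 + 4 + 1, so 185^21 ≡ 6·41·185 ≡ 230 (mod 283)

230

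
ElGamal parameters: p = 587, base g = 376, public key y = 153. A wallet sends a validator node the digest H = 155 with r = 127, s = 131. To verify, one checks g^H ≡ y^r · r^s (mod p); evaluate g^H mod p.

148

376^2 = 141376 ≡ 496
376^4 ≡ 496^2 = 246016 ≡ 63
376^8 ≡ 63^2 = 3969 ≡ 447
376^16 ≡ 447^2 = 199809 ≡ 229
376^32 ≡ 229^2 = 52441 ≡ 198
376^64 ≡ 198^2 = 39204 ≡ 462
376^128 ≡ 462^2 = 213444 ≡ 363
155 = 128 + 16 + 8 + 2 + 1, so 376^155 ≡ 363·229·447·496·376 ≡ 148 (mod 587)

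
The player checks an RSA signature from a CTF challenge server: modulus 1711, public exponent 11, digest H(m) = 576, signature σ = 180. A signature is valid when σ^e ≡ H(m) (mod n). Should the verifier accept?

reject

σ^2 ≡ 180^2 = 32400 ≡ 1602
σ^4 ≡ 1602^2 = 2566404 ≡ 1615
σ^8 ≡ 1615^2 = 2608225 ≡ 661
11 = 8 + 2 + 1, so σ^11 ≡ 661·1602·180 ≡ 560 (mod 1711)
560 ≠ 576, so verification fails.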